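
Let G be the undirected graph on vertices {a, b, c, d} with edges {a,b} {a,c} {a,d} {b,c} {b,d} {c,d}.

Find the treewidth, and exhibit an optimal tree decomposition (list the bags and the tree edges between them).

Treewidth 3.
One optimal decomposition is:
Bags: B1 = {a, b, c, d}
Tree: (single bag)

With just one bag of size 4, the width is 4 − 1 = 3, so tw(G) ≤ 3. On the other hand G contains the 4-clique {a, b, c, d}. A clique must lie in a single bag of any decomposition, so no decomposition can have width below 3. Combining the bounds, tw(G) = 3.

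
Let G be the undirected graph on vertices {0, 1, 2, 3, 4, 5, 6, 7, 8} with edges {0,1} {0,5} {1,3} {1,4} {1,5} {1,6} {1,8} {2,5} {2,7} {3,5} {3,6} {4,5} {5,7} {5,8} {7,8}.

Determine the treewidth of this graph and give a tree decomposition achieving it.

The largest bag has 3 vertices, giving width 2; this decomposition certifies tw(G) ≤ 2. For the lower bound, the 3 vertices {0, 1, 5} are pairwise adjacent, and any tree decomposition puts a clique entirely inside one bag — forcing width ≥ 2. Therefore the treewidth is 2.

Treewidth 2.
One optimal decomposition is:
Bags: B1 = {0, 1, 5}  B2 = {1, 5, 8}  B3 = {5, 7, 8}  B4 = {2, 5, 7}  B5 = {1, 3, 5}  B6 = {1, 4, 5}  B7 = {1, 3, 6}
Tree: B1–B2, B2–B3, B3–B4, B2–B5, B2–B6, B5–B7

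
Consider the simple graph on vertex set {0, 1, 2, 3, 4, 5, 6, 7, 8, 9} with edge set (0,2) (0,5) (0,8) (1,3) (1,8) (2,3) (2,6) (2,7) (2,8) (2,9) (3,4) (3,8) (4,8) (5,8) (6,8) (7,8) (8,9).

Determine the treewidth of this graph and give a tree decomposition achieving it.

Treewidth 2.
One optimal decomposition is:
Bags: B1 = {0, 2, 8}  B2 = {2, 6, 8}  B3 = {2, 3, 8}  B4 = {2, 7, 8}  B5 = {3, 4, 8}  B6 = {2, 8, 9}  B7 = {0, 5, 8}  B8 = {1, 3, 8}
Tree: B1–B2, B1–B3, B1–B4, B3–B5, B2–B6, B1–B7, B5–B8

Each bag holds 3 vertices, so the decomposition has width 2, which upper-bounds the treewidth. Conversely, {1, 3, 8} is a clique of size 3, and the vertices of any clique must share a bag in every tree decomposition; so some bag has ≥ 3 vertices and tw(G) ≥ 2. Hence tw(G) = 2 exactly.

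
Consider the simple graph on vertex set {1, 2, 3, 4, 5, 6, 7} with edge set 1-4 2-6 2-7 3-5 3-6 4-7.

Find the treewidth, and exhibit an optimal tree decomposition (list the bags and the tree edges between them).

Every bag has size at most 2, so the width is 2 − 1 = 1 and tw(G) ≤ 1. Since G has at least one edge (e.g. 5–3), it is not an edgeless graph, so tw(G) ≥ 1. Combining the bounds, tw(G) = 1.

Treewidth 1.
Bags: B1 = {3, 5}  B2 = {3, 6}  B3 = {2, 6}  B4 = {2, 7}  B5 = {4, 7}  B6 = {1, 4}
Tree: B1–B2, B2–B3, B3–B4, B4–B5, B5–B6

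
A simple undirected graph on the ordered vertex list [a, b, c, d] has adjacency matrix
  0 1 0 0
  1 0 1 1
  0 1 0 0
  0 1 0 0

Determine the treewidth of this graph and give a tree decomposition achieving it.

Treewidth 1.
One such decomposition:
Bags: B1 = {a, b}  B2 = {b, d}  B3 = {b, c}
Tree: B1–B2, B1–B3

The largest bag has 2 vertices, giving width 1; this decomposition certifies tw(G) ≤ 1. Since G has at least one edge (e.g. b–a), it is not an edgeless graph, so tw(G) ≥ 1. The upper and lower bounds meet at 1, so that is the treewidth.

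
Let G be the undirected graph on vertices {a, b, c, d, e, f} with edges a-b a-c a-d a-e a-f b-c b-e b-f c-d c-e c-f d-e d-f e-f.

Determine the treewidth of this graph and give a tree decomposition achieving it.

Each bag holds 5 vertices, so the decomposition has width 4, which upper-bounds the treewidth. For the lower bound, the 5 vertices {a, c, d, e, f} are pairwise adjacent, and any tree decomposition puts a clique entirely inside one bag — forcing width ≥ 4. Combining the bounds, tw(G) = 4.

Treewidth 4.
Bags: B1 = {a, c, d, e, f}  B2 = {a, b, c, e, f}
Tree: B1–B2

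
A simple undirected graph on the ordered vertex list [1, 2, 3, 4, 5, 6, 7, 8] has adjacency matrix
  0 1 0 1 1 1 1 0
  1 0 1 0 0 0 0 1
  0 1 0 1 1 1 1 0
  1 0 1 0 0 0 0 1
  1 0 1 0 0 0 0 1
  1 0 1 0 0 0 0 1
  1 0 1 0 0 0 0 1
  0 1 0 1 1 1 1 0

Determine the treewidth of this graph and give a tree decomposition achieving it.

Treewidth 3.
One optimal decomposition is:
Bags: B1 = {1, 3, 4, 8}  B2 = {1, 3, 7, 8}  B3 = {1, 3, 5, 8}  B4 = {1, 2, 3, 8}  B5 = {1, 3, 6, 8}
Tree: B1–B2, B2–B3, B3–B4, B4–B5

Each bag holds 4 vertices, so the decomposition has width 3, which upper-bounds the treewidth. For the lower bound: the 4 vertex sets {4,8}, {3,7}, {1}, {5} are disjoint, each induces a connected subgraph, and every pair is joined by at least one edge of G. Contracting each set to a single vertex therefore yields K_{4} as a minor, and since treewidth is minor-monotone, tw(G) ≥ tw(K_{4}) = 3. Therefore the treewidth is 3.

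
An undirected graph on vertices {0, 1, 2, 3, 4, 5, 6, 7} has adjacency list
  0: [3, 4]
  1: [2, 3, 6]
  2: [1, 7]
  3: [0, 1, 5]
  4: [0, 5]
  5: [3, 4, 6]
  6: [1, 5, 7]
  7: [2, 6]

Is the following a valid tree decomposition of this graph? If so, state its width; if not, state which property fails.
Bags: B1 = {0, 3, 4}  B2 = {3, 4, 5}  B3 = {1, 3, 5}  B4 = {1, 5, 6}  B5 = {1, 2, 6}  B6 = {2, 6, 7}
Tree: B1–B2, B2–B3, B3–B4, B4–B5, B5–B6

Vertex coverage: the bags together contain {0, 1, 2, 3, 4, 5, 6, 7}, the full vertex set. Edge coverage: each edge of G has both endpoints in at least one bag. Running intersection: for every vertex, the bags containing it form a connected subtree. All three properties hold, so this is a valid tree decomposition of width max|bag| − 1 = 2, and hence tw(G) ≤ 2.

Yes; width 2.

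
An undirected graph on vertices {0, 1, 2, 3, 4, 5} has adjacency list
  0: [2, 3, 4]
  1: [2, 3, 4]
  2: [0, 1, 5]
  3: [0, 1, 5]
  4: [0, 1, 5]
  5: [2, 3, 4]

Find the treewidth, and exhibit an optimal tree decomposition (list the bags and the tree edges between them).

Treewidth 3.
One such decomposition:
Bags: B1 = {0, 1, 2, 5}  B2 = {0, 1, 4, 5}  B3 = {0, 1, 3, 5}
Tree: B1–B2, B2–B3

The largest bag has 4 vertices, giving width 3; this decomposition certifies tw(G) ≤ 3. For the lower bound: the 4 vertex sets {1,2}, {0,4}, {5}, {3} are disjoint, each induces a connected subgraph, and every pair is joined by at least one edge of G. Contracting each set to a single vertex therefore yields K_{4} as a minor, and since treewidth is minor-monotone, tw(G) ≥ tw(K_{4}) = 3. The upper and lower bounds meet at 3, so that is the treewidth.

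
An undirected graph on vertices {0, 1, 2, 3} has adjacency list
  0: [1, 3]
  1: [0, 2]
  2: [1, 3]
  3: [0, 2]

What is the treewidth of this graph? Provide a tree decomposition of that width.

Treewidth 2.
One optimal decomposition is:
Bags: B1 = {0, 1, 3}  B2 = {1, 2, 3}
Tree: B1–B2

Every bag has size at most 3, so the width is 3 − 1 = 2 and tw(G) ≤ 2. The edges 1–0–3–2–1 form a cycle, so G is not a tree and its treewidth is at least 2. Hence tw(G) = 2 exactly.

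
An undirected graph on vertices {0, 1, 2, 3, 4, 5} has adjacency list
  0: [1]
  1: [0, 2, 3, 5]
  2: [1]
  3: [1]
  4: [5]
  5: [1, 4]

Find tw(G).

1

A width-1 tree decomposition is:
Bags: B1 = {1, 3}  B2 = {1, 5}  B3 = {4, 5}  B4 = {0, 1}  B5 = {1, 2}
Tree: B1–B2, B2–B3, B1–B4, B2–B5
Each bag holds 2 vertices, so the decomposition has width 1, which upper-bounds the treewidth. Any graph with an edge has treewidth ≥ 1, and G has the edge 1–3. Combining the bounds, tw(G) = 1.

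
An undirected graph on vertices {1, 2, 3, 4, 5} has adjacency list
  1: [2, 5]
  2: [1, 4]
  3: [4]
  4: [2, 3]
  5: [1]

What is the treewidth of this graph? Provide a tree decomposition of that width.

Treewidth 1.
One optimal decomposition is:
Bags: B1 = {1, 5}  B2 = {1, 2}  B3 = {2, 4}  B4 = {3, 4}
Tree: B1–B2, B2–B3, B3–B4

Every bag has size at most 2, so the width is 2 − 1 = 1 and tw(G) ≤ 1. G has an edge, so its treewidth is at least 1. The upper and lower bounds meet at 1, so that is the treewidth.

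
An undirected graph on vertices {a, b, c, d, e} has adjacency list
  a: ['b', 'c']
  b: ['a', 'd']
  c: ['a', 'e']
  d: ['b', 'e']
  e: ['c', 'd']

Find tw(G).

A width-2 tree decomposition is:
Bags: B1 = {c, d, e}  B2 = {a, c, d}  B3 = {a, b, d}
Tree: B1–B2, B2–B3
Each bag holds 3 vertices, so the decomposition has width 2, which upper-bounds the treewidth. The edges d–e–c–a–b–d form a cycle, so G is not a tree and its treewidth is at least 2. The upper and lower bounds meet at 2, so that is the treewidth.

2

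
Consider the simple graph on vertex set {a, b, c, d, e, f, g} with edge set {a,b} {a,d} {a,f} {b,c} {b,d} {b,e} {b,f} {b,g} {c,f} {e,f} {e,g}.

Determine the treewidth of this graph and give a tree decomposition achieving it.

Treewidth 2.
Bags: B1 = {b, c, f}  B2 = {a, b, f}  B3 = {b, e, f}  B4 = {a, b, d}  B5 = {b, e, g}
Tree: B1–B2, B1–B3, B2–B4, B3–B5

Every bag has size at most 3, so the width is 3 − 1 = 2 and tw(G) ≤ 2. Conversely, {a, b, d} is a clique of size 3, and the vertices of any clique must share a bag in every tree decomposition; so some bag has ≥ 3 vertices and tw(G) ≥ 2. Combining the bounds, tw(G) = 2.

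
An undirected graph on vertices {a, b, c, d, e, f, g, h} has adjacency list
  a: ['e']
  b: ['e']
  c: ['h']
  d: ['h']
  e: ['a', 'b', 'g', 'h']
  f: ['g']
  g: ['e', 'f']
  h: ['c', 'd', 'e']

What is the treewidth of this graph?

A width-1 tree decomposition is:
Bags: B1 = {e, g}  B2 = {e, h}  B3 = {f, g}  B4 = {b, e}  B5 = {a, e}  B6 = {c, h}  B7 = {d, h}
Tree: B1–B2, B1–B3, B1–B4, B4–B5, B2–B6, B2–B7
Each bag holds 2 vertices, so the decomposition has width 1, which upper-bounds the treewidth. Since G has at least one edge (e.g. e–g), it is not an edgeless graph, so tw(G) ≥ 1. Hence tw(G) = 1 exactly.

1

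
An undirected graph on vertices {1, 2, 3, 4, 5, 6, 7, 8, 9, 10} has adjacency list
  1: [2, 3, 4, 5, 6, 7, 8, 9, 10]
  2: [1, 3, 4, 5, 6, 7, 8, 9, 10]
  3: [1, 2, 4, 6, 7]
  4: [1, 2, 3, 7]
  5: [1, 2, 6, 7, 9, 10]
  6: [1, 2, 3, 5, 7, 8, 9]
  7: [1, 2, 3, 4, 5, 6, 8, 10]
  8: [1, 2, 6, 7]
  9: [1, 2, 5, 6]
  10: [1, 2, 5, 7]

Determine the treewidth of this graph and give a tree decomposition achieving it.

Each bag holds 5 vertices, so the decomposition has width 4, which upper-bounds the treewidth. Conversely, {1, 2, 5, 6, 9} is a clique of size 5, and the vertices of any clique must share a bag in every tree decomposition; so some bag has ≥ 5 vertices and tw(G) ≥ 4. Combining the bounds, tw(G) = 4.

Treewidth 4.
Bags: B1 = {1, 2, 6, 7, 8}  B2 = {1, 2, 5, 6, 7}  B3 = {1, 2, 5, 6, 9}  B4 = {1, 2, 5, 7, 10}  B5 = {1, 2, 3, 6, 7}  B6 = {1, 2, 3, 4, 7}
Tree: B1–B2, B2–B3, B2–B4, B2–B5, B5–B6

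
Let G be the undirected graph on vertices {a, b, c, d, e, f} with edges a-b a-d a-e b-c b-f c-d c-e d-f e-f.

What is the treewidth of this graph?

A width-3 tree decomposition is:
Bags: B1 = {a, b, d, e}  B2 = {b, d, e, f}  B3 = {b, c, d, e}
Tree: B1–B2, B2–B3
Each bag holds 4 vertices, so the decomposition has width 3, which upper-bounds the treewidth. For the lower bound: the 4 vertex sets {a,b}, {e,f}, {d}, {c} are disjoint, each induces a connected subgraph, and every pair is joined by at least one edge of G. Contracting each set to a single vertex therefore yields K_{4} as a minor, and since treewidth is minor-monotone, tw(G) ≥ tw(K_{4}) = 3. Combining the bounds, tw(G) = 3.

3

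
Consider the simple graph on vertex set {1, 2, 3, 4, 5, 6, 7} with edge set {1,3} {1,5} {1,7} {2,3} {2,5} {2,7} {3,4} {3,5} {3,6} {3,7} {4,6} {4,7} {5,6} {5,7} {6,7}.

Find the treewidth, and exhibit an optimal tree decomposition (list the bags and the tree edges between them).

The largest bag has 4 vertices, giving width 3; this decomposition certifies tw(G) ≤ 3. Conversely, {3, 4, 6, 7} is a clique of size 4, and the vertices of any clique must share a bag in every tree decomposition; so some bag has ≥ 4 vertices and tw(G) ≥ 3. Combining the bounds, tw(G) = 3.

Treewidth 3.
One such decomposition:
Bags: B1 = {3, 5, 6, 7}  B2 = {2, 3, 5, 7}  B3 = {3, 4, 6, 7}  B4 = {1, 3, 5, 7}
Tree: B1–B2, B1–B3, B1–B4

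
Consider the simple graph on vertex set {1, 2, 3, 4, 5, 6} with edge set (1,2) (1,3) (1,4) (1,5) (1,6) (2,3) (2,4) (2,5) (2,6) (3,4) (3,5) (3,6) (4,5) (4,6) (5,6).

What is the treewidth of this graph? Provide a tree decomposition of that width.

With just one bag of size 6, the width is 6 − 1 = 5, so tw(G) ≤ 5. For the lower bound, the 6 vertices {1, 2, 3, 4, 5, 6} are pairwise adjacent, and any tree decomposition puts a clique entirely inside one bag — forcing width ≥ 5. The upper and lower bounds meet at 5, so that is the treewidth.

Treewidth 5.
One such decomposition:
Bags: B1 = {1, 2, 3, 4, 5, 6}
Tree: (single bag)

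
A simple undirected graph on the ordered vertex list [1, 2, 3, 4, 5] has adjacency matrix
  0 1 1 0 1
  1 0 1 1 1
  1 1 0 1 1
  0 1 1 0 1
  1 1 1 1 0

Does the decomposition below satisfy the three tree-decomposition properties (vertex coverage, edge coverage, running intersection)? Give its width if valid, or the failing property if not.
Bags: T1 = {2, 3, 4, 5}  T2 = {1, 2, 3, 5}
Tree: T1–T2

Checking the three conditions: (i) the bags cover all of {1, 2, 3, 4, 5}; (ii) for each edge, some bag contains both endpoints; (iii) the bags containing any fixed vertex form a subtree. All hold, so the decomposition is valid with width 4 − 1 = 3.

Yes; width 3.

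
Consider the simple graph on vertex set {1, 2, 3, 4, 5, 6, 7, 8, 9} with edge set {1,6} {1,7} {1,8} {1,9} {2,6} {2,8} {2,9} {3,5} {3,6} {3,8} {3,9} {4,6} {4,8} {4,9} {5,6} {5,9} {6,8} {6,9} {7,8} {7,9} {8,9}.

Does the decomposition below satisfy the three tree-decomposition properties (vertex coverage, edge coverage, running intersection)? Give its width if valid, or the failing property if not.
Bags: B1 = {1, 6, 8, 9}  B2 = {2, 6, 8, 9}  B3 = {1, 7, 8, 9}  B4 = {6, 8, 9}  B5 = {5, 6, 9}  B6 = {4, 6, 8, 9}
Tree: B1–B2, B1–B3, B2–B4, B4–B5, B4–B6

No — vertex 3 appears in no bag.

A tree decomposition must satisfy three properties: every vertex lies in some bag; for every edge, both endpoints lie together in some bag; and for every vertex, the bags containing it form a connected subtree. Here vertex 3 appears in no bag, so the decomposition is invalid.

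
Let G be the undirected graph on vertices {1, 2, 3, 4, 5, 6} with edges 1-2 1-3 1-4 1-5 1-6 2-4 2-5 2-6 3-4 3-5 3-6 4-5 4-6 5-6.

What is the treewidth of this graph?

4

A width-4 tree decomposition is:
Bags: B1 = {1, 2, 4, 5, 6}  B2 = {1, 3, 4, 5, 6}
Tree: B1–B2
Each bag holds 5 vertices, so the decomposition has width 4, which upper-bounds the treewidth. For the lower bound, the 5 vertices {1, 2, 4, 5, 6} are pairwise adjacent, and any tree decomposition puts a clique entirely inside one bag — forcing width ≥ 4. The upper and lower bounds meet at 4, so that is the treewidth.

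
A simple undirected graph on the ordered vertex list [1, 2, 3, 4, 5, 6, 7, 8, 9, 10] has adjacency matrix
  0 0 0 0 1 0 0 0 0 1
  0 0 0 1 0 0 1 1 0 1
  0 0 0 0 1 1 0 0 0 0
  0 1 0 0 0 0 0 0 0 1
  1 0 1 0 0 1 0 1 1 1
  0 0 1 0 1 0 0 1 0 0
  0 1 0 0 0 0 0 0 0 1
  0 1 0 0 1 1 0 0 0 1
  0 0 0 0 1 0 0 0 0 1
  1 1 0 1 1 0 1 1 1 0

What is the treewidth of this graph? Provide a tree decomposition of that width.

The largest bag has 3 vertices, giving width 2; this decomposition certifies tw(G) ≤ 2. For the lower bound, the 3 vertices {1, 5, 10} are pairwise adjacent, and any tree decomposition puts a clique entirely inside one bag — forcing width ≥ 2. Therefore the treewidth is 2.

Treewidth 2.
One such decomposition:
Bags: B1 = {2, 7, 10}  B2 = {2, 8, 10}  B3 = {5, 8, 10}  B4 = {5, 9, 10}  B5 = {1, 5, 10}  B6 = {5, 6, 8}  B7 = {3, 5, 6}  B8 = {2, 4, 10}
Tree: B1–B2, B2–B3, B3–B4, B3–B5, B3–B6, B6–B7, B2–B8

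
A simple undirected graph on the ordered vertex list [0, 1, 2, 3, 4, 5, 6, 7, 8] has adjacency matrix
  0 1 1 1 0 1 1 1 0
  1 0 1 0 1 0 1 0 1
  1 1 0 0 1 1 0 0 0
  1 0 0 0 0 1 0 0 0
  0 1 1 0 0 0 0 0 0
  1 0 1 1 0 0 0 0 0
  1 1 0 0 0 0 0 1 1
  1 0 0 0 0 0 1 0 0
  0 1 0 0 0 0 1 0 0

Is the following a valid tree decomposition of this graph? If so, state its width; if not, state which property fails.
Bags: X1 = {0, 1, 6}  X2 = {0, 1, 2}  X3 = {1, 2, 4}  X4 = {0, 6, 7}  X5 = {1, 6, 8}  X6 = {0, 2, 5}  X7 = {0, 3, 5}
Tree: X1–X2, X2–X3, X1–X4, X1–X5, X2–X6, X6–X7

Checking the three conditions: (i) the bags cover all of {0, 1, 2, 3, 4, 5, 6, 7, 8}; (ii) for each edge, some bag contains both endpoints; (iii) the bags containing any fixed vertex form a subtree. All hold, so the decomposition is valid with width 3 − 1 = 2.

Yes; width 2.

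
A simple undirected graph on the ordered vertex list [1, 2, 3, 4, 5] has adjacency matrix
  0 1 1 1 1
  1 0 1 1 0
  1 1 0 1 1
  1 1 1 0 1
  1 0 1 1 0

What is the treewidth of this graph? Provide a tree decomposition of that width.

Treewidth 3.
One such decomposition:
Bags: B1 = {1, 3, 4, 5}  B2 = {1, 2, 3, 4}
Tree: B1–B2

Every bag has size at most 4, so the width is 4 − 1 = 3 and tw(G) ≤ 3. On the other hand G contains the 4-clique {1, 2, 3, 4}. A clique must lie in a single bag of any decomposition, so no decomposition can have width below 3. The upper and lower bounds meet at 3, so that is the treewidth.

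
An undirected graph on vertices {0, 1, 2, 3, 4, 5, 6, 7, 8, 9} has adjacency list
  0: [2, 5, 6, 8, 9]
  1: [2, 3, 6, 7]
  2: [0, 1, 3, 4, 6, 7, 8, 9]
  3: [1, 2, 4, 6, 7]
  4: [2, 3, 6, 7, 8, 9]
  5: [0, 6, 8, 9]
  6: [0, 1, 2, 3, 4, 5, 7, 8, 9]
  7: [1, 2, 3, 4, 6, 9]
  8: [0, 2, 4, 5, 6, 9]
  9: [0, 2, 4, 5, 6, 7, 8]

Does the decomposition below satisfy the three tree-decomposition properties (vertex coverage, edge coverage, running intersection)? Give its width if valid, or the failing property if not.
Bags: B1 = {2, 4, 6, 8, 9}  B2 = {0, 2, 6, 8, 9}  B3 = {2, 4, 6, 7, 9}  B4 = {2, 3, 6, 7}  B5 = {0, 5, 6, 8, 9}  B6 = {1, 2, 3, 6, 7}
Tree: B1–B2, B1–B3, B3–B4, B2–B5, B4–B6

No — edge (4,3) lies in no bag.

A tree decomposition must satisfy three properties: every vertex lies in some bag; for every edge, both endpoints lie together in some bag; and for every vertex, the bags containing it form a connected subtree. Here edge (4,3) lies in no bag, so the decomposition is invalid.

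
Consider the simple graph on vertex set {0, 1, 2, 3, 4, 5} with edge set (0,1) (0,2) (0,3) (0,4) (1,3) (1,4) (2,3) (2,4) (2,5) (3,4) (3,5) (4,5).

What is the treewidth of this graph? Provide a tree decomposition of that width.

Every bag has size at most 4, so the width is 4 − 1 = 3 and tw(G) ≤ 3. On the other hand G contains the 4-clique {0, 1, 3, 4}. A clique must lie in a single bag of any decomposition, so no decomposition can have width below 3. The upper and lower bounds meet at 3, so that is the treewidth.

Treewidth 3.
Bags: B1 = {2, 3, 4, 5}  B2 = {0, 2, 3, 4}  B3 = {0, 1, 3, 4}
Tree: B1–B2, B2–B3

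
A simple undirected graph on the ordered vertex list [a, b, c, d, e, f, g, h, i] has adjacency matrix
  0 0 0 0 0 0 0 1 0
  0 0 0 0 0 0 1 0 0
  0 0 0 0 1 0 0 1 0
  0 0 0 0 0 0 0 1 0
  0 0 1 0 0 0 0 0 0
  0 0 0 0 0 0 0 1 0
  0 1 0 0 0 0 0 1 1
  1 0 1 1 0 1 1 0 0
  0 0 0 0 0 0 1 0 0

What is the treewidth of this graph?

1

A width-1 tree decomposition is:
Bags: B1 = {c, h}  B2 = {a, h}  B3 = {c, e}  B4 = {f, h}  B5 = {g, h}  B6 = {g, i}  B7 = {b, g}  B8 = {d, h}
Tree: B1–B2, B1–B3, B1–B4, B4–B5, B5–B6, B5–B7, B5–B8
The largest bag has 2 vertices, giving width 1; this decomposition certifies tw(G) ≤ 1. G has an edge, so its treewidth is at least 1. Therefore the treewidth is 1.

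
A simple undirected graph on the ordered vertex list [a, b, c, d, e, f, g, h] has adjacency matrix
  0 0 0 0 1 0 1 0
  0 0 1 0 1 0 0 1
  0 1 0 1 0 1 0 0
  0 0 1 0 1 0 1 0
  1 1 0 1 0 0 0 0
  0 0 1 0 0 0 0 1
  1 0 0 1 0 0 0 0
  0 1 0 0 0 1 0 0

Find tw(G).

2

A width-2 tree decomposition is:
Bags: B1 = {a, e, g}  B2 = {d, e, g}  B3 = {b, d, e}  B4 = {b, c, d}  B5 = {b, c, h}  B6 = {c, f, h}
Tree: B1–B2, B2–B3, B3–B4, B4–B5, B5–B6
The largest bag has 3 vertices, giving width 2; this decomposition certifies tw(G) ≤ 2. For the lower bound, G contains the cycle a–g–d–e–a, so G is not a forest; only forests have treewidth ≤ 1, hence tw(G) ≥ 2. Therefore the treewidth is 2.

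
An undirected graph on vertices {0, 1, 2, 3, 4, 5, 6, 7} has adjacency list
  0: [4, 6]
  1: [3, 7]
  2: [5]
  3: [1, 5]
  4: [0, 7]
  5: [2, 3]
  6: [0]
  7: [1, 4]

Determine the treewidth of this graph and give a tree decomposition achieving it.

Treewidth 1.
One such decomposition:
Bags: B1 = {0, 6}  B2 = {0, 4}  B3 = {4, 7}  B4 = {1, 7}  B5 = {1, 3}  B6 = {3, 5}  B7 = {2, 5}
Tree: B1–B2, B2–B3, B3–B4, B4–B5, B5–B6, B6–B7

Each bag holds 2 vertices, so the decomposition has width 1, which upper-bounds the treewidth. G has an edge, so its treewidth is at least 1. Therefore the treewidth is 1.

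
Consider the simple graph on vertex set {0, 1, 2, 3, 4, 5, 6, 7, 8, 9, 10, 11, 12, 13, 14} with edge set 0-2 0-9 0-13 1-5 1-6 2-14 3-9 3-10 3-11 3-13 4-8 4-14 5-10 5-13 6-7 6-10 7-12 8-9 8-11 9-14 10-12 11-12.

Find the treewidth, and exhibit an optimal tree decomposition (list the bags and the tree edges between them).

Treewidth 3.
Bags: B1 = {2, 4, 8, 14}  B2 = {2, 8, 9, 14}  B3 = {0, 2, 8, 9}  B4 = {0, 8, 9, 11}  B5 = {0, 3, 9, 11}  B6 = {0, 3, 11, 13}  B7 = {3, 11, 12, 13}  B8 = {3, 10, 12, 13}  B9 = {5, 10, 12, 13}  B10 = {5, 7, 10, 12}  B11 = {5, 6, 7, 10}  B12 = {1, 5, 6, 7}
Tree: B1–B2, B2–B3, B3–B4, B4–B5, B5–B6, B6–B7, B7–B8, B8–B9, B9–B10, B10–B11, B11–B12

The largest bag has 4 vertices, giving width 3; this decomposition certifies tw(G) ≤ 3. For the lower bound: the 4 vertex sets {2,4,14}, {8}, {9}, {0,3,11,13} are disjoint, each induces a connected subgraph, and every pair is joined by at least one edge of G. Contracting each set to a single vertex therefore yields K_{4} as a minor, and since treewidth is minor-monotone, tw(G) ≥ tw(K_{4}) = 3. Combining the bounds, tw(G) = 3.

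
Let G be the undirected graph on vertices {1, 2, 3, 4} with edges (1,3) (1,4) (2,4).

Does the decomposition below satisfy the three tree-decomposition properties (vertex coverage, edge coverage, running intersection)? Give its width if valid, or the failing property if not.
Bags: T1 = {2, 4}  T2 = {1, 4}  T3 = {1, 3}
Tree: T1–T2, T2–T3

Yes; width 1.

Vertex coverage: the bags together contain {1, 2, 3, 4}, the full vertex set. Edge coverage: each edge of G has both endpoints in at least one bag. Running intersection: for every vertex, the bags containing it form a connected subtree. All three properties hold, so this is a valid tree decomposition of width max|bag| − 1 = 1, and hence tw(G) ≤ 1.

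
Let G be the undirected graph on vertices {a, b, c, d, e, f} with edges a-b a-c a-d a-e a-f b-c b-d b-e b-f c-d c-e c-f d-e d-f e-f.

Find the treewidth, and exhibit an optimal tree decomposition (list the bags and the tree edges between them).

Treewidth 5.
Bags: B1 = {a, b, c, d, e, f}
Tree: (single bag)

A single bag containing all 6 vertices is trivially a valid decomposition of width 5. Conversely, {a, b, c, d, e, f} is a clique of size 6, and the vertices of any clique must share a bag in every tree decomposition; so some bag has ≥ 6 vertices and tw(G) ≥ 5. Hence tw(G) = 5 exactly.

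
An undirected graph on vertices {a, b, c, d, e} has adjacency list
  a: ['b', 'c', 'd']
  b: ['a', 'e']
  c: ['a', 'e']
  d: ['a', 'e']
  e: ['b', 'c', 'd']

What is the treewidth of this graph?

A width-2 tree decomposition is:
Bags: B1 = {a, b, e}  B2 = {a, c, e}  B3 = {a, d, e}
Tree: B1–B2, B2–B3
Every bag has size at most 3, so the width is 3 − 1 = 2 and tw(G) ≤ 2. For the lower bound, G contains the cycle b–a–c–e–b, so G is not a forest; only forests have treewidth ≤ 1, hence tw(G) ≥ 2. The upper and lower bounds meet at 2, so that is the treewidth.

2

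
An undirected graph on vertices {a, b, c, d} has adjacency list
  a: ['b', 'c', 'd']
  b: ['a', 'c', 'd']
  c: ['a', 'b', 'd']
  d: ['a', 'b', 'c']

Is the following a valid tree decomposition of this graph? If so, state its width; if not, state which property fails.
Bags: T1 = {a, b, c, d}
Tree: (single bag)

Yes; width 3.

Vertex coverage: the bags together contain {a, b, c, d}, the full vertex set. Edge coverage: each edge of G has both endpoints in at least one bag. Running intersection: for every vertex, the bags containing it form a connected subtree. All three properties hold, so this is a valid tree decomposition of width max|bag| − 1 = 3, and hence tw(G) ≤ 3.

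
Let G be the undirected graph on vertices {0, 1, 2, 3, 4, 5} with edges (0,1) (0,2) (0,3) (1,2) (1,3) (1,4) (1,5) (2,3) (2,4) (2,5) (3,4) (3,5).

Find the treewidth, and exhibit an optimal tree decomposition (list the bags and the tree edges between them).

The largest bag has 4 vertices, giving width 3; this decomposition certifies tw(G) ≤ 3. On the other hand G contains the 4-clique {0, 1, 2, 3}. A clique must lie in a single bag of any decomposition, so no decomposition can have width below 3. Combining the bounds, tw(G) = 3.

Treewidth 3.
One optimal decomposition is:
Bags: B1 = {1, 2, 3, 5}  B2 = {1, 2, 3, 4}  B3 = {0, 1, 2, 3}
Tree: B1–B2, B1–B3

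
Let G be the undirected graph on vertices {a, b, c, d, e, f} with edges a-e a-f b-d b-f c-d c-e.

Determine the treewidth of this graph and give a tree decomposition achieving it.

Every bag has size at most 3, so the width is 3 − 1 = 2 and tw(G) ≤ 2. Since e–a–f–b–d–c–e is a cycle in G, G is not acyclic. Forests are exactly the graphs of treewidth ≤ 1, so tw(G) ≥ 2. Combining the bounds, tw(G) = 2.

Treewidth 2.
One optimal decomposition is:
Bags: B1 = {a, e, f}  B2 = {b, e, f}  B3 = {b, d, e}  B4 = {c, d, e}
Tree: B1–B2, B2–B3, B3–B4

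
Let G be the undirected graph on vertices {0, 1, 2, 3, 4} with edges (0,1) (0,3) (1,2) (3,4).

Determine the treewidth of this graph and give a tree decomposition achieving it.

Treewidth 1.
One optimal decomposition is:
Bags: B1 = {3, 4}  B2 = {0, 3}  B3 = {0, 1}  B4 = {1, 2}
Tree: B1–B2, B2–B3, B3–B4

Every bag has size at most 2, so the width is 2 − 1 = 1 and tw(G) ≤ 1. Any graph with an edge has treewidth ≥ 1, and G has the edge 4–3. Therefore the treewidth is 1.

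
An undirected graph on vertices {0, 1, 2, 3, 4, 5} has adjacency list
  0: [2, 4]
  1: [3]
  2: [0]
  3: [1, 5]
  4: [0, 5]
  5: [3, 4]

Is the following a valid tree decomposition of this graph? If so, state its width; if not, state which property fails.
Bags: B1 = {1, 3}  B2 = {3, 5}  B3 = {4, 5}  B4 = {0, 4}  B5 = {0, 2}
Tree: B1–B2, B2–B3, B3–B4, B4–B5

Yes; width 1.

Vertex coverage: the bags together contain {0, 1, 2, 3, 4, 5}, the full vertex set. Edge coverage: each edge of G has both endpoints in at least one bag. Running intersection: for every vertex, the bags containing it form a connected subtree. All three properties hold, so this is a valid tree decomposition of width max|bag| − 1 = 1, and hence tw(G) ≤ 1.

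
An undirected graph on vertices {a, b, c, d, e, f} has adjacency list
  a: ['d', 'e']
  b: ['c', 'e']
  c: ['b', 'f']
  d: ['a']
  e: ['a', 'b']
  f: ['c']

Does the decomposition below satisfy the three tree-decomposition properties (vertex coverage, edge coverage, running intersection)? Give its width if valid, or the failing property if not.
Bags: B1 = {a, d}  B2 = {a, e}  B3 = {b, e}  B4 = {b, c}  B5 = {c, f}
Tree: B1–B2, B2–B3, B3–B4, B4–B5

Every vertex of G appears in some bag (union = {a, b, c, d, e, f}); every edge is covered by a bag; and for each vertex v the set of bags containing v is connected in the bag tree. The decomposition is therefore valid. The largest bag has 2 vertices, so the width is 1.

Yes; width 1.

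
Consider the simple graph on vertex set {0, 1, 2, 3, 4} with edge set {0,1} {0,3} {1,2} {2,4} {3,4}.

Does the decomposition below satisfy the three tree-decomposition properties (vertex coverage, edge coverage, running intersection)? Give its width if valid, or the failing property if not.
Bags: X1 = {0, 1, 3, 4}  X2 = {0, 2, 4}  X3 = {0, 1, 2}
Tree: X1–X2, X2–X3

A tree decomposition must satisfy three properties: every vertex lies in some bag; for every edge, both endpoints lie together in some bag; and for every vertex, the bags containing it form a connected subtree. Here bags containing vertex 1 are not connected in the tree, so the decomposition is invalid.

No — bags containing vertex 1 are not connected in the tree.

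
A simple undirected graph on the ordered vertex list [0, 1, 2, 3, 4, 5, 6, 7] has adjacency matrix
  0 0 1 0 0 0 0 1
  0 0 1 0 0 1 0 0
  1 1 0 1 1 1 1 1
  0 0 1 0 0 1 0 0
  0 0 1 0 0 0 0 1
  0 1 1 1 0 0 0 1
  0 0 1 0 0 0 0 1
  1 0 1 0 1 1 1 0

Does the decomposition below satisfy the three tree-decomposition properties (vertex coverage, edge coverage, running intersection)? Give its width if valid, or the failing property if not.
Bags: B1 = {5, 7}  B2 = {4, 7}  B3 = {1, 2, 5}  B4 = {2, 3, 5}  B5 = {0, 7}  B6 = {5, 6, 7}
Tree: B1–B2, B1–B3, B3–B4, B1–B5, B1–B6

No — edge (2,7) lies in no bag.

A tree decomposition must satisfy three properties: every vertex lies in some bag; for every edge, both endpoints lie together in some bag; and for every vertex, the bags containing it form a connected subtree. Here edge (2,7) lies in no bag, so the decomposition is invalid.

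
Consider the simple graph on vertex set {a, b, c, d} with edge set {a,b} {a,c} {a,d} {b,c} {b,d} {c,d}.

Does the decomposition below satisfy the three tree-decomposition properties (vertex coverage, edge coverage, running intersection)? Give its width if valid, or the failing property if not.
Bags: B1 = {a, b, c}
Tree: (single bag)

A tree decomposition must satisfy three properties: every vertex lies in some bag; for every edge, both endpoints lie together in some bag; and for every vertex, the bags containing it form a connected subtree. Here vertex d appears in no bag, so the decomposition is invalid.

No — vertex d appears in no bag.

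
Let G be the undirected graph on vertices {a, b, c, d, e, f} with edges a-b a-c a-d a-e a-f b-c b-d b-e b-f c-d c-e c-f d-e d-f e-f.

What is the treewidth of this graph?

A width-5 tree decomposition is:
Bags: B1 = {a, b, c, d, e, f}
Tree: (single bag)
A single bag containing all 6 vertices is trivially a valid decomposition of width 5. On the other hand G contains the 6-clique {a, b, c, d, e, f}. A clique must lie in a single bag of any decomposition, so no decomposition can have width below 5. Combining the bounds, tw(G) = 5.

5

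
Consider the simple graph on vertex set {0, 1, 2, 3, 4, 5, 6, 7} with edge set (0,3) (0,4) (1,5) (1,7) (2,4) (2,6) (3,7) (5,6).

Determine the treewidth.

2

A width-2 tree decomposition is:
Bags: B1 = {2, 5, 6}  B2 = {1, 2, 5}  B3 = {1, 2, 7}  B4 = {2, 3, 7}  B5 = {0, 2, 3}  B6 = {0, 2, 4}
Tree: B1–B2, B2–B3, B3–B4, B4–B5, B5–B6
The largest bag has 3 vertices, giving width 2; this decomposition certifies tw(G) ≤ 2. The edges 2–6–5–1–7–3–0–4–2 form a cycle, so G is not a tree and its treewidth is at least 2. Therefore the treewidth is 2.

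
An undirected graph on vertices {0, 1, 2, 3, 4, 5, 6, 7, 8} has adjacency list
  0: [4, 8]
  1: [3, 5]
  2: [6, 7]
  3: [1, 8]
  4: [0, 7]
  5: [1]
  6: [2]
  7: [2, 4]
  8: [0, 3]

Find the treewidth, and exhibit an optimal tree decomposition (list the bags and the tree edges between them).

The largest bag has 2 vertices, giving width 1; this decomposition certifies tw(G) ≤ 1. Since G has at least one edge (e.g. 6–2), it is not an edgeless graph, so tw(G) ≥ 1. Combining the bounds, tw(G) = 1.

Treewidth 1.
One optimal decomposition is:
Bags: B1 = {2, 6}  B2 = {2, 7}  B3 = {4, 7}  B4 = {0, 4}  B5 = {0, 8}  B6 = {3, 8}  B7 = {1, 3}  B8 = {1, 5}
Tree: B1–B2, B2–B3, B3–B4, B4–B5, B5–B6, B6–B7, B7–B8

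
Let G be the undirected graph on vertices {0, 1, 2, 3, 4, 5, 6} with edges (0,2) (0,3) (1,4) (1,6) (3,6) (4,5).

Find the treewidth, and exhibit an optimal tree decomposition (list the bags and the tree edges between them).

The largest bag has 2 vertices, giving width 1; this decomposition certifies tw(G) ≤ 1. Any graph with an edge has treewidth ≥ 1, and G has the edge 2–0. The upper and lower bounds meet at 1, so that is the treewidth.

Treewidth 1.
One such decomposition:
Bags: B1 = {0, 2}  B2 = {0, 3}  B3 = {3, 6}  B4 = {1, 6}  B5 = {1, 4}  B6 = {4, 5}
Tree: B1–B2, B2–B3, B3–B4, B4–B5, B5–B6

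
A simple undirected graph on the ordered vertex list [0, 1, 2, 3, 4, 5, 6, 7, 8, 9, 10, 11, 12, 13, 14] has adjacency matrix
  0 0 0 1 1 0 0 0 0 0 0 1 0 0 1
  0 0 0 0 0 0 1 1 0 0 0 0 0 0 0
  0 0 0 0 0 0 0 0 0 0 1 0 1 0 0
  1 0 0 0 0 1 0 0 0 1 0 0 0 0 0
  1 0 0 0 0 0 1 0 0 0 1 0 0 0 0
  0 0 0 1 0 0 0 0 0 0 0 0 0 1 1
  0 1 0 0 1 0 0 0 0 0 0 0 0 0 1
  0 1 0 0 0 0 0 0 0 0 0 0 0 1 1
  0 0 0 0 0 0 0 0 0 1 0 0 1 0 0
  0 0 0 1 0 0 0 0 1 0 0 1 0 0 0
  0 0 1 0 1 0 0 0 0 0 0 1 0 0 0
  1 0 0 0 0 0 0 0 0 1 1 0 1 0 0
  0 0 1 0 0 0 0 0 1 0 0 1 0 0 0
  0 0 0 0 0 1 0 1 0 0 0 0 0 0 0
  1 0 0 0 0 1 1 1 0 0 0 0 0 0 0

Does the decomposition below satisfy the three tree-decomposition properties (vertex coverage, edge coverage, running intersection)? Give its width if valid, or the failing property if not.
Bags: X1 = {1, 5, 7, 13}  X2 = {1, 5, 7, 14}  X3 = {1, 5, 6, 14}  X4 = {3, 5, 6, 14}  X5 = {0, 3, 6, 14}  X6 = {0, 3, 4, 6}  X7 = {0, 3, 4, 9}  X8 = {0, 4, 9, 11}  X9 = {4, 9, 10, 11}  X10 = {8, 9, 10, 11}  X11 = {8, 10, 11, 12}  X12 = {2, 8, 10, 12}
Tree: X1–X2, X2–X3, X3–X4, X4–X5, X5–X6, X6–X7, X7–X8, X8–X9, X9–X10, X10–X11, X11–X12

Checking the three conditions: (i) the bags cover all of {0, 1, 2, 3, 4, 5, 6, 7, 8, 9, 10, 11, 12, 13, 14}; (ii) for each edge, some bag contains both endpoints; (iii) the bags containing any fixed vertex form a subtree. All hold, so the decomposition is valid with width 4 − 1 = 3.

Yes; width 3.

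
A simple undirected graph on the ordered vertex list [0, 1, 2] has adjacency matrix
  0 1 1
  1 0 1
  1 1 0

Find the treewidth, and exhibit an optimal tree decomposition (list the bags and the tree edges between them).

Treewidth 2.
One such decomposition:
Bags: B1 = {0, 1, 2}
Tree: (single bag)

With just one bag of size 3, the width is 3 − 1 = 2, so tw(G) ≤ 2. On the other hand G contains the 3-clique {0, 1, 2}. A clique must lie in a single bag of any decomposition, so no decomposition can have width below 2. Hence tw(G) = 2 exactly.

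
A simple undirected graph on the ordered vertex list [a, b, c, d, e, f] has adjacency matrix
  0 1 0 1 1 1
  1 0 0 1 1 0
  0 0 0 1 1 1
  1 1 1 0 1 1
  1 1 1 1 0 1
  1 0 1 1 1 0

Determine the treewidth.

A width-3 tree decomposition is:
Bags: B1 = {a, d, e, f}  B2 = {a, b, d, e}  B3 = {c, d, e, f}
Tree: B1–B2, B1–B3
Each bag holds 4 vertices, so the decomposition has width 3, which upper-bounds the treewidth. Conversely, {c, d, e, f} is a clique of size 4, and the vertices of any clique must share a bag in every tree decomposition; so some bag has ≥ 4 vertices and tw(G) ≥ 3. Combining the bounds, tw(G) = 3.

3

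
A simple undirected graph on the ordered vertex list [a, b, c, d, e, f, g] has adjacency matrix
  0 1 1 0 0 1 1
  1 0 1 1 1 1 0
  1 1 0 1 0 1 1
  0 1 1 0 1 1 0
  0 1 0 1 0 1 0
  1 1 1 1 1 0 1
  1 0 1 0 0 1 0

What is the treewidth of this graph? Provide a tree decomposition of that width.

Treewidth 3.
Bags: B1 = {b, d, e, f}  B2 = {b, c, d, f}  B3 = {a, b, c, f}  B4 = {a, c, f, g}
Tree: B1–B2, B2–B3, B3–B4

Each bag holds 4 vertices, so the decomposition has width 3, which upper-bounds the treewidth. For the lower bound, the 4 vertices {a, c, f, g} are pairwise adjacent, and any tree decomposition puts a clique entirely inside one bag — forcing width ≥ 3. The upper and lower bounds meet at 3, so that is the treewidth.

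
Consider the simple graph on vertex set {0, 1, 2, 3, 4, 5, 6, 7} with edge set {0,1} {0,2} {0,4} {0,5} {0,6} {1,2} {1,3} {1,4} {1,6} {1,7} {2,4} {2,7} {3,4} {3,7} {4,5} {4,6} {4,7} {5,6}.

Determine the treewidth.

A width-3 tree decomposition is:
Bags: B1 = {1, 2, 4, 7}  B2 = {0, 1, 2, 4}  B3 = {0, 1, 4, 6}  B4 = {1, 3, 4, 7}  B5 = {0, 4, 5, 6}
Tree: B1–B2, B2–B3, B1–B4, B3–B5
Every bag has size at most 4, so the width is 4 − 1 = 3 and tw(G) ≤ 3. For the lower bound, the 4 vertices {0, 1, 2, 4} are pairwise adjacent, and any tree decomposition puts a clique entirely inside one bag — forcing width ≥ 3. Hence tw(G) = 3 exactly.

3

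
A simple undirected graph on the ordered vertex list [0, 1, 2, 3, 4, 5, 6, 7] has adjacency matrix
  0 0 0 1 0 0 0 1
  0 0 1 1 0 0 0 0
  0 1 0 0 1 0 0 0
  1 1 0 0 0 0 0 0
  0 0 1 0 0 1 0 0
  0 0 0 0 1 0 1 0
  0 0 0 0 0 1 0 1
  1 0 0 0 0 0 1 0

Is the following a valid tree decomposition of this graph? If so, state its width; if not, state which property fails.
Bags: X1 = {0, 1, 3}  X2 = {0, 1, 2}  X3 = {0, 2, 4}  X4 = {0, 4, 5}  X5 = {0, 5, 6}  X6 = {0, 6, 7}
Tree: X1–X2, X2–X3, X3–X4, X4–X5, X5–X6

Every vertex of G appears in some bag (union = {0, 1, 2, 3, 4, 5, 6, 7}); every edge is covered by a bag; and for each vertex v the set of bags containing v is connected in the bag tree. The decomposition is therefore valid. The largest bag has 3 vertices, so the width is 2.

Yes; width 2.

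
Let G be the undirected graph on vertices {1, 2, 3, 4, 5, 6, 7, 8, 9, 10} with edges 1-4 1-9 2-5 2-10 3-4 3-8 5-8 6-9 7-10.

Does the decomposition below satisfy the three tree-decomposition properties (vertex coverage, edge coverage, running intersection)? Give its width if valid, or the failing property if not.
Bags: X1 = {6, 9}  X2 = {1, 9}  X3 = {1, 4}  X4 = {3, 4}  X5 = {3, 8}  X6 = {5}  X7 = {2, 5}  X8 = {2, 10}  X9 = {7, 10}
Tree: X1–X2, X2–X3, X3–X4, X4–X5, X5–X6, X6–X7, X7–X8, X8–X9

A tree decomposition must satisfy three properties: every vertex lies in some bag; for every edge, both endpoints lie together in some bag; and for every vertex, the bags containing it form a connected subtree. Here edge (8,5) lies in no bag, so the decomposition is invalid.

No — edge (8,5) lies in no bag.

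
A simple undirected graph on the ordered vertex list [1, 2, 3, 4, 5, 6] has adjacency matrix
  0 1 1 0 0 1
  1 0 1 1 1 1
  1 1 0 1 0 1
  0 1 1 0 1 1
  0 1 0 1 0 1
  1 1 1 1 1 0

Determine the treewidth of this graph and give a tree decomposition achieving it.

Each bag holds 4 vertices, so the decomposition has width 3, which upper-bounds the treewidth. For the lower bound, the 4 vertices {1, 2, 3, 6} are pairwise adjacent, and any tree decomposition puts a clique entirely inside one bag — forcing width ≥ 3. Combining the bounds, tw(G) = 3.

Treewidth 3.
One optimal decomposition is:
Bags: B1 = {2, 3, 4, 6}  B2 = {1, 2, 3, 6}  B3 = {2, 4, 5, 6}
Tree: B1–B2, B1–B3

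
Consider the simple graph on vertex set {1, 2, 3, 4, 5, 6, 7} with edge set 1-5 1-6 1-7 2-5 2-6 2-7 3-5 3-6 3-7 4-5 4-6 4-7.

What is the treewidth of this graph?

A width-3 tree decomposition is:
Bags: B1 = {4, 5, 6, 7}  B2 = {2, 5, 6, 7}  B3 = {1, 5, 6, 7}  B4 = {3, 5, 6, 7}
Tree: B1–B2, B2–B3, B3–B4
The largest bag has 4 vertices, giving width 3; this decomposition certifies tw(G) ≤ 3. For the lower bound: the 4 vertex sets {4,6}, {2,7}, {5}, {1} are disjoint, each induces a connected subgraph, and every pair is joined by at least one edge of G. Contracting each set to a single vertex therefore yields K_{4} as a minor, and since treewidth is minor-monotone, tw(G) ≥ tw(K_{4}) = 3. The upper and lower bounds meet at 3, so that is the treewidth.

3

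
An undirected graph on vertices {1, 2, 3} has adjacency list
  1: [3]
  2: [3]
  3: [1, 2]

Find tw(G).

A width-1 tree decomposition is:
Bags: B1 = {2, 3}  B2 = {1, 3}
Tree: B1–B2
Every bag has size at most 2, so the width is 2 − 1 = 1 and tw(G) ≤ 1. G has an edge, so its treewidth is at least 1. The upper and lower bounds meet at 1, so that is the treewidth.

1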